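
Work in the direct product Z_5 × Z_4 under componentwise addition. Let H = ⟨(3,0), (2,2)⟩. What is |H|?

10

|⟨(3,0)⟩| = 5 and |⟨(2,2)⟩| = 10, so |H| is a multiple of lcm(5, 10) = 10 and divides |G| = 20.
Closing under the operation: H = {(0,0), (0,2), (1,0), (1,2), (2,0), (2,2), (3,0), (3,2), (4,0), (4,2)}, so |H| = 10.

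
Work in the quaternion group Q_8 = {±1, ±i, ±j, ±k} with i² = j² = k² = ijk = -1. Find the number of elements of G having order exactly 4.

The elements of order 4 are: i, -i, j, -j, k, -k.
That's 6.

6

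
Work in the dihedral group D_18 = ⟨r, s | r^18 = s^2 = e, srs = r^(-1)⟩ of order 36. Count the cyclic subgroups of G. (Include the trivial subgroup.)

Group the elements of G by the cyclic subgroup they generate; each cyclic subgroup of order d accounts for φ(d) elements.
Cyclic subgroups by order — order 1: 1; order 2: 19; order 3: 1; order 6: 1; order 9: 1; order 18: 1.
Total: 24.

24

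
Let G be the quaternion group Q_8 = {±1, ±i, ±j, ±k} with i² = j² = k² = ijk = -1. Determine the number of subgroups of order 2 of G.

1

|G| = 8 and 2 | 8, so subgroups of order 2 are possible by Lagrange.
The subgroups of order 2 are: {1, -1}.
So G has 1 subgroup of order 2.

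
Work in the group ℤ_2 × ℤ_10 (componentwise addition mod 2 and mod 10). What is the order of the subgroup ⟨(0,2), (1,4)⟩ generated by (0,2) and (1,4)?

10

|⟨(0,2)⟩| = 5 and |⟨(1,4)⟩| = 10, so |H| is a multiple of lcm(5, 10) = 10 and divides |G| = 20.
Closing under the operation: H = {(0,0), (0,2), (0,4), (0,6), (0,8), (1,0), (1,2), (1,4), (1,6), (1,8)}, so |H| = 10.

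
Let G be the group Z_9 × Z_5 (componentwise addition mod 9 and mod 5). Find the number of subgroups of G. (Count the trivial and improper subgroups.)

|G| = 45, so by Lagrange every subgroup order divides 45. Divisors: 1, 3, 5, 9, 15, 45.
Subgroups by order — order 1: 1; order 3: 1; order 5: 1; order 9: 1; order 15: 1; order 45: 1.
Total: 1 + 1 + 1 + 1 + 1 + 1 = 6.

6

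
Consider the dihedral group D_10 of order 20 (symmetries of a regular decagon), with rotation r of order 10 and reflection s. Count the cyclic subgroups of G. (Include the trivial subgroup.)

A cyclic subgroup of order d is generated by each of its φ(d) elements of order d, so the cyclic subgroups of order d number (#elements of order d)/φ(d).
Cyclic subgroups by order — order 1: 1; order 2: 11; order 5: 1; order 10: 1.
Total: 14.

14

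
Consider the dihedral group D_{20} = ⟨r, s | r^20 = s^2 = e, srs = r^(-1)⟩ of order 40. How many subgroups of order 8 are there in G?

|G| = 40 and 8 | 40, so subgroups of order 8 are possible by Lagrange.
The subgroups of order 8 are: {e, r^5, r^10, r^15, s, r^5s, r^10s, r^15s}; {e, r^5, r^10, r^15, rs, r^6s, r^11s, r^16s}; {e, r^5, r^10, r^15, r^2s, r^7s, r^12s, r^17s}; {e, r^5, r^10, r^15, r^3s, r^8s, r^13s, r^18s}; … (5 in all).
So G has 5 subgroups of order 8.

5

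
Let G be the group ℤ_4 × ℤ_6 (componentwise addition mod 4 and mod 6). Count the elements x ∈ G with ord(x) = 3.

An element (a,b) has order lcm(ord(a), ord(b)); count pairs with lcm equal to 3.
Enumerating gives 2 such elements.

2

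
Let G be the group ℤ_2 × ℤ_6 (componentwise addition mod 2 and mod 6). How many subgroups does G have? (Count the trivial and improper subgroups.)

|G| = 12, so by Lagrange every subgroup order divides 12. Divisors: 1, 2, 3, 4, 6, 12.
Subgroups by order — order 1: 1; order 2: 3; order 3: 1; order 4: 1; order 6: 3; order 12: 1.
Total: 1 + 3 + 1 + 1 + 3 + 1 = 10.

10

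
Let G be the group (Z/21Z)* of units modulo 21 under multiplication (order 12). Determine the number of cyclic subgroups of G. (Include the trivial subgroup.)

8

Each element a generates a cyclic subgroup ⟨a⟩; distinct elements may generate the same one (a cyclic group of order d has φ(d) generators).
Cyclic subgroups by order — order 1: 1; order 2: 3; order 3: 1; order 6: 3.
Total: 8.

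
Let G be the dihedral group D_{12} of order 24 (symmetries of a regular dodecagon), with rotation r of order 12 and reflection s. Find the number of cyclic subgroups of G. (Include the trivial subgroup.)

18

Group the elements of G by the cyclic subgroup they generate; each cyclic subgroup of order d accounts for φ(d) elements.
Cyclic subgroups by order — order 1: 1; order 2: 13; order 3: 1; order 4: 1; order 6: 1; order 12: 1.
Total: 18.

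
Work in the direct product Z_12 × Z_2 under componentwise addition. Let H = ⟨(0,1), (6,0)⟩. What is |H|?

4

|⟨(0,1)⟩| = 2 and |⟨(6,0)⟩| = 2, so |H| is a multiple of lcm(2, 2) = 2 and divides |G| = 24.
Closing under the operation: H = {(0,0), (0,1), (6,0), (6,1)}, so |H| = 4.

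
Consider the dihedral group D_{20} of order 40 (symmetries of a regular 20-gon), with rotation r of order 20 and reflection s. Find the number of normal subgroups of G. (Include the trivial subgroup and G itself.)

G has 48 subgroups. Checking conjugation-invariance by order — order 1: 1/1 normal; order 2: 1/21 normal; order 4: 1/11 normal; order 5: 1/1 normal; order 8: 0/5 normal; order 10: 1/5 normal; order 20: 3/3 normal; order 40: 1/1 normal.
Total normal subgroups: 9.

9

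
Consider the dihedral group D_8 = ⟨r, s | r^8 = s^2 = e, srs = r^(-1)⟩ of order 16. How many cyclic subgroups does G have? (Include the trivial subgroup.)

12

Group the elements of G by the cyclic subgroup they generate; each cyclic subgroup of order d accounts for φ(d) elements.
Cyclic subgroups by order — order 1: 1; order 2: 9; order 4: 1; order 8: 1.
Total: 12.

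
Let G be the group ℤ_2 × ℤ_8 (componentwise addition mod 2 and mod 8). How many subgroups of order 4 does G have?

|G| = 16 and 4 | 16, so subgroups of order 4 are possible by Lagrange.
The subgroups of order 4 are: {(0,0), (0,2), (0,4), (0,6)}; {(0,0), (0,4), (1,0), (1,4)}; {(0,0), (0,4), (1,2), (1,6)}.
So G has 3 subgroups of order 4.

3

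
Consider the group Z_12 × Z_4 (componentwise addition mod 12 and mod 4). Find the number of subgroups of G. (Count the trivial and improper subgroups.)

30

|G| = 48, so by Lagrange every subgroup order divides 48. Divisors: 1, 2, 3, 4, 6, 8, 12, 16, 24, 48.
Subgroups by order — order 1: 1; order 2: 3; order 3: 1; order 4: 7; order 6: 3; order 8: 3; order 12: 7; order 16: 1; order 24: 3; order 48: 1.
Total: 1 + 3 + 1 + 7 + 3 + 3 + 7 + 1 + 3 + 1 = 30.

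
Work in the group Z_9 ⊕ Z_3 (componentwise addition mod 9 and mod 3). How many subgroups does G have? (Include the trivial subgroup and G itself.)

|G| = 27, so by Lagrange every subgroup order divides 27. Divisors: 1, 3, 9, 27.
Subgroups by order — order 1: 1; order 3: 4; order 9: 4; order 27: 1.
Total: 1 + 4 + 4 + 1 = 10.

10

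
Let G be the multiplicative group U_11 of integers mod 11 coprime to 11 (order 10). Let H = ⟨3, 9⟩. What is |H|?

5

|⟨3⟩| = 5 and |⟨9⟩| = 5, so |H| is a multiple of lcm(5, 5) = 5 and divides |G| = 10.
Closing under the operation: H = {1, 3, 4, 5, 9}, so |H| = 5.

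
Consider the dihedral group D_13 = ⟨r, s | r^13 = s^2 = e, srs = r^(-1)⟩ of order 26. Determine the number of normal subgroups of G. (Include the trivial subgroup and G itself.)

3

G has 16 subgroups. Checking conjugation-invariance by order — order 1: 1/1 normal; order 2: 0/13 normal; order 13: 1/1 normal; order 26: 1/1 normal.
Total normal subgroups: 3.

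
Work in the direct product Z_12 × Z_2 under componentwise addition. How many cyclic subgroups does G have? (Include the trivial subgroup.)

12

A cyclic subgroup of order d is generated by each of its φ(d) elements of order d, so the cyclic subgroups of order d number (#elements of order d)/φ(d).
Cyclic subgroups by order — order 1: 1; order 2: 3; order 3: 1; order 4: 2; order 6: 3; order 12: 2.
Total: 12.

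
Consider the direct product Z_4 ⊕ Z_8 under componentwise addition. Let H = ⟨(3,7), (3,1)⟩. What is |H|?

16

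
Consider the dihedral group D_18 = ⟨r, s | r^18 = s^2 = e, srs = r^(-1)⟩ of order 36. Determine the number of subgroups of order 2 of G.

|G| = 36 and 2 | 36, so subgroups of order 2 are possible by Lagrange.
The subgroups of order 2 are: {e, r^10s}; {e, r^11s}; {e, r^12s}; {e, r^13s}; … (19 in all).
So G has 19 subgroups of order 2.

19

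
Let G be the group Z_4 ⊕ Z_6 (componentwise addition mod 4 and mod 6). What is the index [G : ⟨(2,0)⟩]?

12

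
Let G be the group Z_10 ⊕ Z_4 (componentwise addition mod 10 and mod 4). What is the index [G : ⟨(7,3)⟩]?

|⟨(7,3)⟩| = 20 and |G| = 40.
By Lagrange, [G : H] = |G|/|H| = 40/20 = 2.

2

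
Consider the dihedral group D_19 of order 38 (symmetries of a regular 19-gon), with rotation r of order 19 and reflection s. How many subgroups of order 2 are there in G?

19

|G| = 38 and 2 | 38, so subgroups of order 2 are possible by Lagrange.
The subgroups of order 2 are: {e, r^10s}; {e, r^11s}; {e, r^12s}; {e, r^13s}; … (19 in all).
So G has 19 subgroups of order 2.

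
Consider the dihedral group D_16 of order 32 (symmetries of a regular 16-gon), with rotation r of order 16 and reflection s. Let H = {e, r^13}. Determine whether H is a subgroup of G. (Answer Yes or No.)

No

r^13 ∈ H but its inverse r^3 ∉ H, so H is not a subgroup.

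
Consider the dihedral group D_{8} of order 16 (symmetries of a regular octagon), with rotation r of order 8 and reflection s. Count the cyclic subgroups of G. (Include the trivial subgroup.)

Group the elements of G by the cyclic subgroup they generate; each cyclic subgroup of order d accounts for φ(d) elements.
Cyclic subgroups by order — order 1: 1; order 2: 9; order 4: 1; order 8: 1.
Total: 12.

12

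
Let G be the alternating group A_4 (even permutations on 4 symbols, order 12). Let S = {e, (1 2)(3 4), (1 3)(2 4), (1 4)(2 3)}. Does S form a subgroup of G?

Yes

|S| = 4 divides |G| = 12, consistent with Lagrange.
S contains the identity, every element's inverse is in S, and S is closed under ∘: it is a subgroup.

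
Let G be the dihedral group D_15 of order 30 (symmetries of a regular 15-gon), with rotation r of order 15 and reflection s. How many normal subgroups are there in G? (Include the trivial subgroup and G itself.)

G has 28 subgroups. Checking conjugation-invariance by order — order 1: 1/1 normal; order 2: 0/15 normal; order 3: 1/1 normal; order 5: 1/1 normal; order 6: 0/5 normal; order 10: 0/3 normal; order 15: 1/1 normal; order 30: 1/1 normal.
Total normal subgroups: 5.

5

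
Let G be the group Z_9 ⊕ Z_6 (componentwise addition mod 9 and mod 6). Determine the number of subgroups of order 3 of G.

|G| = 54 and 3 | 54, so subgroups of order 3 are possible by Lagrange.
The subgroups of order 3 are: {(0,0), (0,2), (0,4)}; {(0,0), (3,0), (6,0)}; {(0,0), (3,2), (6,4)}; {(0,0), (3,4), (6,2)}.
So G has 4 subgroups of order 3.

4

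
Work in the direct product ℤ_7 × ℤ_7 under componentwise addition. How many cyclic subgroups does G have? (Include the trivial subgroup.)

9

A cyclic subgroup of order d is generated by each of its φ(d) elements of order d, so the cyclic subgroups of order d number (#elements of order d)/φ(d).
Cyclic subgroups by order — order 1: 1; order 7: 8.
Total: 9.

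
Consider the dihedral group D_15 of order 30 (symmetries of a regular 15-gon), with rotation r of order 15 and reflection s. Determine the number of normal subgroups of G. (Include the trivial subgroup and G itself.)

5

G has 28 subgroups. Checking conjugation-invariance by order — order 1: 1/1 normal; order 2: 0/15 normal; order 3: 1/1 normal; order 5: 1/1 normal; order 6: 0/5 normal; order 10: 0/3 normal; order 15: 1/1 normal; order 30: 1/1 normal.
Total normal subgroups: 5.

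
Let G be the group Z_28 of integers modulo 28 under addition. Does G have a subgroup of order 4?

Yes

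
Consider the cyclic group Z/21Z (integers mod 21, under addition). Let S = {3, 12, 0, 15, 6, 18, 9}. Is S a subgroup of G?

|S| = 7 divides |G| = 21, consistent with Lagrange.
S contains the identity, every element's inverse is in S, and S is closed under +: it is a subgroup.
In fact S = ⟨18⟩.

Yes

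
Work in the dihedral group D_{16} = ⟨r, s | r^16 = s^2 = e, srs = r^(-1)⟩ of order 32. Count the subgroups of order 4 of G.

9

|G| = 32 and 4 | 32, so subgroups of order 4 are possible by Lagrange.
The subgroups of order 4 are: {e, r^8, r^2s, r^10s}; {e, r^8, r^3s, r^11s}; {e, r^4, r^8, r^12}; {e, r^8, r^4s, r^12s}; … (9 in all).
So G has 9 subgroups of order 4.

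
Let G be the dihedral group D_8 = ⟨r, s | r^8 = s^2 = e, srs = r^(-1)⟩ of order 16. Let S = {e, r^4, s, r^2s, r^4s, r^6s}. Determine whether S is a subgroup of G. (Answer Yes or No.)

|S| = 6 does not divide |G| = 16, so by Lagrange S is not a subgroup.

No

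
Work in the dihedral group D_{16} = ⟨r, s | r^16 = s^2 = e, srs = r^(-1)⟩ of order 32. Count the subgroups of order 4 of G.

9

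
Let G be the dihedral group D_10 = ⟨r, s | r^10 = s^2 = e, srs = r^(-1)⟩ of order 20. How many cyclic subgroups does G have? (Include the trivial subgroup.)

14

Each element a generates a cyclic subgroup ⟨a⟩; distinct elements may generate the same one (a cyclic group of order d has φ(d) generators).
Cyclic subgroups by order — order 1: 1; order 2: 11; order 5: 1; order 10: 1.
Total: 14.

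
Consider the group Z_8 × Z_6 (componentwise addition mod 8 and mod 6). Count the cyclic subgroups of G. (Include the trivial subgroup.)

A cyclic subgroup of order d is generated by each of its φ(d) elements of order d, so the cyclic subgroups of order d number (#elements of order d)/φ(d).
Cyclic subgroups by order — order 1: 1; order 2: 3; order 3: 1; order 4: 2; order 6: 3; order 8: 2; order 12: 2; order 24: 2.
Total: 16.

16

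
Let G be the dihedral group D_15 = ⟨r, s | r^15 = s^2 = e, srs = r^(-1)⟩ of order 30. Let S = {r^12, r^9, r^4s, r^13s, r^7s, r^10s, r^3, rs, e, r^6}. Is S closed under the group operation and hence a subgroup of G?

Yes

|S| = 10 divides |G| = 30, consistent with Lagrange.
S contains the identity, every element's inverse is in S, and S is closed under ·: it is a subgroup.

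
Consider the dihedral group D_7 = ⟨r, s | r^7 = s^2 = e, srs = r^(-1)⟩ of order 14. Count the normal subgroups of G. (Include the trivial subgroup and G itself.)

3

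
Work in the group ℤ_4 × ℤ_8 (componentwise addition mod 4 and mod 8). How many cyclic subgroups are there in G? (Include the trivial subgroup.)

14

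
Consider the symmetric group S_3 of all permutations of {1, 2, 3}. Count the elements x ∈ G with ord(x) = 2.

The elements of order 2 are: (2 3), (1 2), (1 3).
That's 3.

3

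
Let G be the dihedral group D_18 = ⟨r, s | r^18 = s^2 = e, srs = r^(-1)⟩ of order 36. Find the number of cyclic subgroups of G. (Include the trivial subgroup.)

24

A cyclic subgroup of order d is generated by each of its φ(d) elements of order d, so the cyclic subgroups of order d number (#elements of order d)/φ(d).
Cyclic subgroups by order — order 1: 1; order 2: 19; order 3: 1; order 6: 1; order 9: 1; order 18: 1.
Total: 24.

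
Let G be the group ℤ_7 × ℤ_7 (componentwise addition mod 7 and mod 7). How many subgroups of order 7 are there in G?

|G| = 49 and 7 | 49, so subgroups of order 7 are possible by Lagrange.
The subgroups of order 7 are: {(0,0), (0,1), (0,2), (0,3), (0,4), (0,5), (0,6)}; {(0,0), (1,0), (2,0), (3,0), (4,0), (5,0), (6,0)}; {(0,0), (1,1), (2,2), (3,3), (4,4), (5,5), (6,6)}; {(0,0), (1,2), (2,4), (3,6), (4,1), (5,3), (6,5)}; … (8 in all).
So G has 8 subgroups of order 7.

8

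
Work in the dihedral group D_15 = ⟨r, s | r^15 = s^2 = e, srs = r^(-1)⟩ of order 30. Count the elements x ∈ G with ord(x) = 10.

0

No element of G has order 10 (even though 10 | 30).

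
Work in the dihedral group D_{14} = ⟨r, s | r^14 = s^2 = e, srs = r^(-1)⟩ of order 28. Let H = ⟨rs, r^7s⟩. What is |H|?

|⟨rs⟩| = 2 and |⟨r^7s⟩| = 2, so |H| is a multiple of lcm(2, 2) = 2 and divides |G| = 28.
Closing under the operation: H = {e, r^2, r^4, r^6, r^8, r^10, r^12, rs, r^3s, r^5s, r^7s, r^9s, r^11s, r^13s}, so |H| = 14.

14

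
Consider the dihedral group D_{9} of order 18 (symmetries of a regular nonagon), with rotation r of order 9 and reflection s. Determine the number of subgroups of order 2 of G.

9

|G| = 18 and 2 | 18, so subgroups of order 2 are possible by Lagrange.
The subgroups of order 2 are: {e, r^2s}; {e, r^3s}; {e, r^4s}; {e, r^5s}; … (9 in all).
So G has 9 subgroups of order 2.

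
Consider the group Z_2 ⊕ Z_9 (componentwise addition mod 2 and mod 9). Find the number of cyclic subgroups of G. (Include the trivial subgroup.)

6

A cyclic subgroup of order d is generated by each of its φ(d) elements of order d, so the cyclic subgroups of order d number (#elements of order d)/φ(d).
Cyclic subgroups by order — order 1: 1; order 2: 1; order 3: 1; order 6: 1; order 9: 1; order 18: 1.
Total: 6.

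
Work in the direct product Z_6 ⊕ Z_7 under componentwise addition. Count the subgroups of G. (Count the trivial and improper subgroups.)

|G| = 42, so by Lagrange every subgroup order divides 42. Divisors: 1, 2, 3, 6, 7, 14, 21, 42.
Subgroups by order — order 1: 1; order 2: 1; order 3: 1; order 6: 1; order 7: 1; order 14: 1; order 21: 1; order 42: 1.
Total: 1 + 1 + 1 + 1 + 1 + 1 + 1 + 1 = 8.

8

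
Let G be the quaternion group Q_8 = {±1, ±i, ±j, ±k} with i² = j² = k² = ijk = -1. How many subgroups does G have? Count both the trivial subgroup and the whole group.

6

|G| = 8, so by Lagrange every subgroup order divides 8. Divisors: 1, 2, 4, 8.
Subgroups by order — order 1: 1; order 2: 1; order 4: 3; order 8: 1.
Total: 1 + 1 + 3 + 1 = 6.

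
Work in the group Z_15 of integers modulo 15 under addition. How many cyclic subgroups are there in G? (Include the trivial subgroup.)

4

Each element a generates a cyclic subgroup ⟨a⟩; distinct elements may generate the same one (a cyclic group of order d has φ(d) generators).
Cyclic subgroups by order — order 1: 1; order 3: 1; order 5: 1; order 15: 1.
Total: 4.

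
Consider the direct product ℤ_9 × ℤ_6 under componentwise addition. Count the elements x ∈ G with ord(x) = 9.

18

An element (a,b) has order lcm(ord(a), ord(b)); count pairs with lcm equal to 9.
Enumerating gives 18 such elements.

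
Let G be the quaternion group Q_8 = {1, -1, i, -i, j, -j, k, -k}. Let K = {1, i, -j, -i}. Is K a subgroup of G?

-j ∈ K but its inverse j ∉ K, so K is not a subgroup.

No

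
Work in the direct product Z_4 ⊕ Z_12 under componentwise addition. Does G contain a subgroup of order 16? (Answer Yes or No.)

16 | 48. A subgroup of order 16 is {(0,0), (0,3), (0,6), (0,9), (1,0), (1,3), (1,6), (1,9), (2,0), (2,3), (2,6), (2,9), (3,0), (3,3), (3,6), (3,9)}.

Yes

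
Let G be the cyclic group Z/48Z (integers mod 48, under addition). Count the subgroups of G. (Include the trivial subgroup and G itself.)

10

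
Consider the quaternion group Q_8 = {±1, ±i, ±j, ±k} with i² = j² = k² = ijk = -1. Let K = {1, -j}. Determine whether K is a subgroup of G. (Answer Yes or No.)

-j ∈ K but its inverse j ∉ K, so K is not a subgroup.

No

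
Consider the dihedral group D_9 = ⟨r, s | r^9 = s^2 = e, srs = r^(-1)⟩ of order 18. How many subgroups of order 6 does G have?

3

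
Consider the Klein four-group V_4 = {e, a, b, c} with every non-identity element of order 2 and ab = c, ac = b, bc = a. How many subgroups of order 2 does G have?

3

|G| = 4 and 2 | 4, so subgroups of order 2 are possible by Lagrange.
The subgroups of order 2 are: {e, a}; {e, b}; {e, c}.
So G has 3 subgroups of order 2.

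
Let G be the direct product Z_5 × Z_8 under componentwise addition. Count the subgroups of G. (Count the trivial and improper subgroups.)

|G| = 40, so by Lagrange every subgroup order divides 40. Divisors: 1, 2, 4, 5, 8, 10, 20, 40.
Subgroups by order — order 1: 1; order 2: 1; order 4: 1; order 5: 1; order 8: 1; order 10: 1; order 20: 1; order 40: 1.
Total: 1 + 1 + 1 + 1 + 1 + 1 + 1 + 1 = 8.

8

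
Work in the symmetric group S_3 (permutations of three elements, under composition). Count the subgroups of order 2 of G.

|G| = 6 and 2 | 6, so subgroups of order 2 are possible by Lagrange.
The subgroups of order 2 are: {e, (1 2)}; {e, (1 3)}; {e, (2 3)}.
So G has 3 subgroups of order 2.

3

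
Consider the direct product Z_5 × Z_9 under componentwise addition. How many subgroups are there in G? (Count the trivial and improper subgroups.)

|G| = 45, so by Lagrange every subgroup order divides 45. Divisors: 1, 3, 5, 9, 15, 45.
Subgroups by order — order 1: 1; order 3: 1; order 5: 1; order 9: 1; order 15: 1; order 45: 1.
Total: 1 + 1 + 1 + 1 + 1 + 1 = 6.

6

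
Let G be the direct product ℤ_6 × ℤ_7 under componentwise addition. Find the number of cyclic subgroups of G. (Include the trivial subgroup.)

8

Each element a generates a cyclic subgroup ⟨a⟩; distinct elements may generate the same one (a cyclic group of order d has φ(d) generators).
Cyclic subgroups by order — order 1: 1; order 2: 1; order 3: 1; order 6: 1; order 7: 1; order 14: 1; order 21: 1; order 42: 1.
Total: 8.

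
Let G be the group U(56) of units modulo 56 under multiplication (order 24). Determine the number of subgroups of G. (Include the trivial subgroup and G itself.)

32

|G| = 24, so by Lagrange every subgroup order divides 24. Divisors: 1, 2, 3, 4, 6, 8, 12, 24.
Subgroups by order — order 1: 1; order 2: 7; order 3: 1; order 4: 7; order 6: 7; order 8: 1; order 12: 7; order 24: 1.
Total: 1 + 7 + 1 + 7 + 7 + 1 + 7 + 1 = 32.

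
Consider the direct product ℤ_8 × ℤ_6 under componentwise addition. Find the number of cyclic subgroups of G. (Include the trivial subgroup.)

16

Each element a generates a cyclic subgroup ⟨a⟩; distinct elements may generate the same one (a cyclic group of order d has φ(d) generators).
Cyclic subgroups by order — order 1: 1; order 2: 3; order 3: 1; order 4: 2; order 6: 3; order 8: 2; order 12: 2; order 24: 2.
Total: 16.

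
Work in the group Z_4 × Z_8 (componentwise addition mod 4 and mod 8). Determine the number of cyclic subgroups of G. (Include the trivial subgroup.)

Group the elements of G by the cyclic subgroup they generate; each cyclic subgroup of order d accounts for φ(d) elements.
Cyclic subgroups by order — order 1: 1; order 2: 3; order 4: 6; order 8: 4.
Total: 14.

14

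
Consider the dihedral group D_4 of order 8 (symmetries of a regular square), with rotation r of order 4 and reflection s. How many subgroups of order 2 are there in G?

|G| = 8 and 2 | 8, so subgroups of order 2 are possible by Lagrange.
The subgroups of order 2 are: {e, r^2}; {e, r^2s}; {e, r^3s}; {e, rs}; … (5 in all).
So G has 5 subgroups of order 2.

5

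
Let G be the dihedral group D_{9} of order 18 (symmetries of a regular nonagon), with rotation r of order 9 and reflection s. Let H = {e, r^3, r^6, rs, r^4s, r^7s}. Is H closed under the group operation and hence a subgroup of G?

Yes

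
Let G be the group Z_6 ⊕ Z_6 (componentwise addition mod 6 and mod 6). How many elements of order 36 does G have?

An element (a,b) has order lcm(ord(a), ord(b)); count pairs with lcm equal to 36.
Enumerating gives 0 such elements.

0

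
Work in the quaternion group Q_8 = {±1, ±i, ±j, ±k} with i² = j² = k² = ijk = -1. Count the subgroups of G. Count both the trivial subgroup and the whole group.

|G| = 8, so by Lagrange every subgroup order divides 8. Divisors: 1, 2, 4, 8.
Subgroups by order — order 1: 1; order 2: 1; order 4: 3; order 8: 1.
Total: 1 + 1 + 3 + 1 = 6.

6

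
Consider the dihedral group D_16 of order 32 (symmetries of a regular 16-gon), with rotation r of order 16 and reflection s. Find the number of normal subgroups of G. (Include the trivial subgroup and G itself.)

8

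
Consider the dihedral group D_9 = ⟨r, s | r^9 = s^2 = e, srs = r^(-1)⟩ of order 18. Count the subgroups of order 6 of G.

|G| = 18 and 6 | 18, so subgroups of order 6 are possible by Lagrange.
The subgroups of order 6 are: {e, r^3, r^6, r^2s, r^5s, r^8s}; {e, r^3, r^6, s, r^3s, r^6s}; {e, r^3, r^6, rs, r^4s, r^7s}.
So G has 3 subgroups of order 6.

3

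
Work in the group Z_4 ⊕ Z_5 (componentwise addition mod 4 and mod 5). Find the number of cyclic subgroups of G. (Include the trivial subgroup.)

6

Each element a generates a cyclic subgroup ⟨a⟩; distinct elements may generate the same one (a cyclic group of order d has φ(d) generators).
Cyclic subgroups by order — order 1: 1; order 2: 1; order 4: 1; order 5: 1; order 10: 1; order 20: 1.
Total: 6.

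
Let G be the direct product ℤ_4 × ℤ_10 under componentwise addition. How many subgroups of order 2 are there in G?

|G| = 40 and 2 | 40, so subgroups of order 2 are possible by Lagrange.
The subgroups of order 2 are: {(0,0), (0,5)}; {(0,0), (2,0)}; {(0,0), (2,5)}.
So G has 3 subgroups of order 2.

3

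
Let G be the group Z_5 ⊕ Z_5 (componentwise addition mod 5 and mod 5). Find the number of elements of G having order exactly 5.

An element (a,b) has order lcm(ord(a), ord(b)); count pairs with lcm equal to 5.
Enumerating gives 24 such elements.

24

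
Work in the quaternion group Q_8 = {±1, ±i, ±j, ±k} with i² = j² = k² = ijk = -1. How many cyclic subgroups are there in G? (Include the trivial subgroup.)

Each element a generates a cyclic subgroup ⟨a⟩; distinct elements may generate the same one (a cyclic group of order d has φ(d) generators).
Cyclic subgroups by order — order 1: 1; order 2: 1; order 4: 3.
Total: 5.

5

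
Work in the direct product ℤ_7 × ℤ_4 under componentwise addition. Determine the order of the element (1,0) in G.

7

The order of (1,0) in Z_7 × Z_4 is lcm(ord(1) in Z_7, ord(0) in Z_4).
ord(1) = 7 and ord(0) = 1, so |⟨(1,0)⟩| = lcm(7, 1) = 7.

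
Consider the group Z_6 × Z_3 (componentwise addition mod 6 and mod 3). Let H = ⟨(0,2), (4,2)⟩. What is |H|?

9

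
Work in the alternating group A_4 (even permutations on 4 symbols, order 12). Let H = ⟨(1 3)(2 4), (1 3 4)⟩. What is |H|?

12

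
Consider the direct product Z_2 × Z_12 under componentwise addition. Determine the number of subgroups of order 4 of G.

3

|G| = 24 and 4 | 24, so subgroups of order 4 are possible by Lagrange.
The subgroups of order 4 are: {(0,0), (0,3), (0,6), (0,9)}; {(0,0), (0,6), (1,0), (1,6)}; {(0,0), (0,6), (1,3), (1,9)}.
So G has 3 subgroups of order 4.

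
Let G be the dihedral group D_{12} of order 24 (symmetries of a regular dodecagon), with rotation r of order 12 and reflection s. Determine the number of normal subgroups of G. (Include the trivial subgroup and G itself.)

G has 34 subgroups. Checking conjugation-invariance by order — order 1: 1/1 normal; order 2: 1/13 normal; order 3: 1/1 normal; order 4: 1/7 normal; order 6: 1/5 normal; order 8: 0/3 normal; order 12: 3/3 normal; order 24: 1/1 normal.
Total normal subgroups: 9.

9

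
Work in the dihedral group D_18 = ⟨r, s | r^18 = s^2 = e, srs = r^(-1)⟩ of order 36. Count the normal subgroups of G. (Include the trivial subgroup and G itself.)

9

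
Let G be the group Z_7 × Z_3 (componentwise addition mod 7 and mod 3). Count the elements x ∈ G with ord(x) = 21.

An element (a,b) has order lcm(ord(a), ord(b)); count pairs with lcm equal to 21.
Enumerating gives 12 such elements.

12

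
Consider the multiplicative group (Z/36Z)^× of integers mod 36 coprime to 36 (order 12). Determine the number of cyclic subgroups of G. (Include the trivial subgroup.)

8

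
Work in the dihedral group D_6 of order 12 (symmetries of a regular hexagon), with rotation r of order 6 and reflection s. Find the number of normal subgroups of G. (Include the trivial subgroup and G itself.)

G has 16 subgroups. Checking conjugation-invariance by order — order 1: 1/1 normal; order 2: 1/7 normal; order 3: 1/1 normal; order 4: 0/3 normal; order 6: 3/3 normal; order 12: 1/1 normal.
Total normal subgroups: 7.

7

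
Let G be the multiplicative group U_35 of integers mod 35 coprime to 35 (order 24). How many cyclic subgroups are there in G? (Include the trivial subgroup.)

12

Group the elements of G by the cyclic subgroup they generate; each cyclic subgroup of order d accounts for φ(d) elements.
Cyclic subgroups by order — order 1: 1; order 2: 3; order 3: 1; order 4: 2; order 6: 3; order 12: 2.
Total: 12.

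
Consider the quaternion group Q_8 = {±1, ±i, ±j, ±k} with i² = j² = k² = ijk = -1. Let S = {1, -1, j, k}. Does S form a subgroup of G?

No

k ∈ S but its inverse -k ∉ S, so S is not a subgroup.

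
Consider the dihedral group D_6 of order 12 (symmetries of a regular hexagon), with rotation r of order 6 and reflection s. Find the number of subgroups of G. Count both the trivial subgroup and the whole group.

16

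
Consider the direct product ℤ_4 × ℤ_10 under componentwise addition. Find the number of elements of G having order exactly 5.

4

An element (a,b) has order lcm(ord(a), ord(b)); count pairs with lcm equal to 5.
Enumerating gives 4 such elements.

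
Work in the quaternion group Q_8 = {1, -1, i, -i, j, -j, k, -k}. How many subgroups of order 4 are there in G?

|G| = 8 and 4 | 8, so subgroups of order 4 are possible by Lagrange.
The subgroups of order 4 are: {1, -1, i, -i}; {1, -1, j, -j}; {1, -1, k, -k}.
So G has 3 subgroups of order 4.

3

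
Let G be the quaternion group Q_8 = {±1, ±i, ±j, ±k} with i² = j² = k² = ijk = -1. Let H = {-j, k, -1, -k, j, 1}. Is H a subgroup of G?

No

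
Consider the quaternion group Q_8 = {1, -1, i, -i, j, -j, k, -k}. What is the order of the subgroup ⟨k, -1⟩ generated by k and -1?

4

|⟨k⟩| = 4 and |⟨-1⟩| = 2, so |H| is a multiple of lcm(4, 2) = 4 and divides |G| = 8.
Closing under the operation: H = {1, -1, k, -k}, so |H| = 4.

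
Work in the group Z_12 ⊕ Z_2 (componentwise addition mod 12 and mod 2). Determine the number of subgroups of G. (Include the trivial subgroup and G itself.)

|G| = 24, so by Lagrange every subgroup order divides 24. Divisors: 1, 2, 3, 4, 6, 8, 12, 24.
Subgroups by order — order 1: 1; order 2: 3; order 3: 1; order 4: 3; order 6: 3; order 8: 1; order 12: 3; order 24: 1.
Total: 1 + 3 + 1 + 3 + 3 + 1 + 3 + 1 = 16.

16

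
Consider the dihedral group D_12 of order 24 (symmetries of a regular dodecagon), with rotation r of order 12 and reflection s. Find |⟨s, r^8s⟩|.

6

|⟨s⟩| = 2 and |⟨r^8s⟩| = 2, so |H| is a multiple of lcm(2, 2) = 2 and divides |G| = 24.
Closing under the operation: H = {e, r^4, r^8, s, r^4s, r^8s}, so |H| = 6.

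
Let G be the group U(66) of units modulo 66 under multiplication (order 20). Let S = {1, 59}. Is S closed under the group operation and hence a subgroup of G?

No

59 ∈ S but its inverse 47 ∉ S, so S is not a subgroup.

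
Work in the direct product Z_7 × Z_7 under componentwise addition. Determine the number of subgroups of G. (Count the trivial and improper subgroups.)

10

|G| = 49, so by Lagrange every subgroup order divides 49. Divisors: 1, 7, 49.
Subgroups by order — order 1: 1; order 7: 8; order 49: 1.
Total: 1 + 8 + 1 = 10.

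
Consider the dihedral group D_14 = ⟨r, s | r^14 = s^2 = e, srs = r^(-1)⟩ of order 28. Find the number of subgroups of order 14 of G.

|G| = 28 and 14 | 28, so subgroups of order 14 are possible by Lagrange.
The subgroups of order 14 are: {e, r, r^2, r^3, r^4, r^5, r^6, r^7, r^8, r^9, r^10, r^11, r^12, r^13}; {e, r^2, r^4, r^6, r^8, r^10, r^12, s, r^2s, r^4s, r^6s, r^8s, r^10s, r^12s}; {e, r^2, r^4, r^6, r^8, r^10, r^12, rs, r^3s, r^5s, r^7s, r^9s, r^11s, r^13s}.
So G has 3 subgroups of order 14.

3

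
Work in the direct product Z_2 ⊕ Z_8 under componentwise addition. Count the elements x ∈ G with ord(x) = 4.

4

An element (a,b) has order lcm(ord(a), ord(b)); count pairs with lcm equal to 4.
Enumerating gives 4 such elements.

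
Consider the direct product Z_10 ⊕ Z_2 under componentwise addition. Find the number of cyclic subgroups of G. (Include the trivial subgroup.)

A cyclic subgroup of order d is generated by each of its φ(d) elements of order d, so the cyclic subgroups of order d number (#elements of order d)/φ(d).
Cyclic subgroups by order — order 1: 1; order 2: 3; order 5: 1; order 10: 3.
Total: 8.

8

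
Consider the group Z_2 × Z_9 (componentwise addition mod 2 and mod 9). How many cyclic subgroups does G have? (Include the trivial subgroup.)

6

Group the elements of G by the cyclic subgroup they generate; each cyclic subgroup of order d accounts for φ(d) elements.
Cyclic subgroups by order — order 1: 1; order 2: 1; order 3: 1; order 6: 1; order 9: 1; order 18: 1.
Total: 6.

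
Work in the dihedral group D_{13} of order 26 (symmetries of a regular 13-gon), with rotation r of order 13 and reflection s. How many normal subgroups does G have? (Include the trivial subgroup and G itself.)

3

G has 16 subgroups. Checking conjugation-invariance by order — order 1: 1/1 normal; order 2: 0/13 normal; order 13: 1/1 normal; order 26: 1/1 normal.
Total normal subgroups: 3.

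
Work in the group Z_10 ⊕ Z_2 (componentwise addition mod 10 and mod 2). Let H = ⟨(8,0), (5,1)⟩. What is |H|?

10

|⟨(8,0)⟩| = 5 and |⟨(5,1)⟩| = 2, so |H| is a multiple of lcm(5, 2) = 10 and divides |G| = 20.
Closing under the operation: H = {(0,0), (1,1), (2,0), (3,1), (4,0), (5,1), (6,0), (7,1), (8,0), (9,1)}, so |H| = 10.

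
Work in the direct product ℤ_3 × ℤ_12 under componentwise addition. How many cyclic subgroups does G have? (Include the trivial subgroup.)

15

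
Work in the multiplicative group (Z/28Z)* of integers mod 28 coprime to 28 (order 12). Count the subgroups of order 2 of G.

|G| = 12 and 2 | 12, so subgroups of order 2 are possible by Lagrange.
The subgroups of order 2 are: {1, 13}; {1, 15}; {1, 27}.
So G has 3 subgroups of order 2.

3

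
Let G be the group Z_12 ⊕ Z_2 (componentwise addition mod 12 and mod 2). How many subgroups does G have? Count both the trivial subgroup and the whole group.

16

|G| = 24, so by Lagrange every subgroup order divides 24. Divisors: 1, 2, 3, 4, 6, 8, 12, 24.
Subgroups by order — order 1: 1; order 2: 3; order 3: 1; order 4: 3; order 6: 3; order 8: 1; order 12: 3; order 24: 1.
Total: 1 + 3 + 1 + 3 + 3 + 1 + 3 + 1 = 16.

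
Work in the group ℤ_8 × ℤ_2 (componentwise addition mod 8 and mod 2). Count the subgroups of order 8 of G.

|G| = 16 and 8 | 16, so subgroups of order 8 are possible by Lagrange.
The subgroups of order 8 are: {(0,0), (0,1), (2,0), (2,1), (4,0), (4,1), (6,0), (6,1)}; {(0,0), (1,0), (2,0), (3,0), (4,0), (5,0), (6,0), (7,0)}; {(0,0), (1,1), (2,0), (3,1), (4,0), (5,1), (6,0), (7,1)}.
So G has 3 subgroups of order 8.

3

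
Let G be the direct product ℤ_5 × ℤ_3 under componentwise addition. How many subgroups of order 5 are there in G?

1

|G| = 15 and 5 | 15, so subgroups of order 5 are possible by Lagrange.
The subgroups of order 5 are: {(0,0), (1,0), (2,0), (3,0), (4,0)}.
So G has 1 subgroup of order 5.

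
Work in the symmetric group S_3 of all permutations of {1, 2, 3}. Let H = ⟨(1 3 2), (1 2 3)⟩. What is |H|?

|⟨(1 3 2)⟩| = 3 and |⟨(1 2 3)⟩| = 3, so |H| is a multiple of lcm(3, 3) = 3 and divides |G| = 6.
Closing under the operation: H = {e, (1 2 3), (1 3 2)}, so |H| = 3.

3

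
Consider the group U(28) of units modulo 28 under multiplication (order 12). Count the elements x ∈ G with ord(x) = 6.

The elements of order 6 are: 3, 5, 11, 17, 19, 23.
That's 6.

6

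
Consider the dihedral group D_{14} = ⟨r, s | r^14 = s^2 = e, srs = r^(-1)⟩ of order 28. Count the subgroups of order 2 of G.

|G| = 28 and 2 | 28, so subgroups of order 2 are possible by Lagrange.
The subgroups of order 2 are: {e, r^10s}; {e, r^11s}; {e, r^12s}; {e, r^13s}; … (15 in all).
So G has 15 subgroups of order 2.

15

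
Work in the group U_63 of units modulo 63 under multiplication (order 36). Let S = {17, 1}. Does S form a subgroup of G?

No

17 ∈ S but its inverse 26 ∉ S, so S is not a subgroup.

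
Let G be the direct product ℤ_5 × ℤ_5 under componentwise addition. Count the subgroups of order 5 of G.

6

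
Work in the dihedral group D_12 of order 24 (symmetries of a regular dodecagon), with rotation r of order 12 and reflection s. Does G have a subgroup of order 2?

Yes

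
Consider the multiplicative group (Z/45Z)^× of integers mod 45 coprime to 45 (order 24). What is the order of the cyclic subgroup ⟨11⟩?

6

Compute successive powers of 11 mod 45: 11, 31, 26, 16, 41, 1; 11^6 ≡ 1 (mod 45).
So |⟨11⟩| = 6.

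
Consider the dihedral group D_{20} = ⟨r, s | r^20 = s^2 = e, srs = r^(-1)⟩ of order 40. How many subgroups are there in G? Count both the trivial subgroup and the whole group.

48

|G| = 40, so by Lagrange every subgroup order divides 40. Divisors: 1, 2, 4, 5, 8, 10, 20, 40.
Subgroups by order — order 1: 1; order 2: 21; order 4: 11; order 5: 1; order 8: 5; order 10: 5; order 20: 3; order 40: 1.
Total: 1 + 21 + 11 + 1 + 5 + 5 + 3 + 1 = 48.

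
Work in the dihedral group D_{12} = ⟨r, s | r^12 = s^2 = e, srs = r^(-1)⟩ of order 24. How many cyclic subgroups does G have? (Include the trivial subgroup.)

Group the elements of G by the cyclic subgroup they generate; each cyclic subgroup of order d accounts for φ(d) elements.
Cyclic subgroups by order — order 1: 1; order 2: 13; order 3: 1; order 4: 1; order 6: 1; order 12: 1.
Total: 18.

18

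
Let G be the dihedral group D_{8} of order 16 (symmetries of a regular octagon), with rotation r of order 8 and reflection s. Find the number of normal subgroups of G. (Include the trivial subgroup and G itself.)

G has 19 subgroups. Checking conjugation-invariance by order — order 1: 1/1 normal; order 2: 1/9 normal; order 4: 1/5 normal; order 8: 3/3 normal; order 16: 1/1 normal.
Total normal subgroups: 7.

7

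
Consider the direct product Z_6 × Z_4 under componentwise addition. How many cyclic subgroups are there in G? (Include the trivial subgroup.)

Group the elements of G by the cyclic subgroup they generate; each cyclic subgroup of order d accounts for φ(d) elements.
Cyclic subgroups by order — order 1: 1; order 2: 3; order 3: 1; order 4: 2; order 6: 3; order 12: 2.
Total: 12.

12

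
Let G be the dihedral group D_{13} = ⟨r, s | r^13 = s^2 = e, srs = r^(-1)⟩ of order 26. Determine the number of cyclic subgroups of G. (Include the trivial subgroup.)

15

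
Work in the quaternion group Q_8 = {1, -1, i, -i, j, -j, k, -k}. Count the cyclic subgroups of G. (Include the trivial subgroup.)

5

A cyclic subgroup of order d is generated by each of its φ(d) elements of order d, so the cyclic subgroups of order d number (#elements of order d)/φ(d).
Cyclic subgroups by order — order 1: 1; order 2: 1; order 4: 3.
Total: 5.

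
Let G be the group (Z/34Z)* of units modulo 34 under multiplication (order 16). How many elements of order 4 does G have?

2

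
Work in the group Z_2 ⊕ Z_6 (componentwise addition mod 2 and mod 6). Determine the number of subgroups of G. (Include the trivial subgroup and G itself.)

|G| = 12, so by Lagrange every subgroup order divides 12. Divisors: 1, 2, 3, 4, 6, 12.
Subgroups by order — order 1: 1; order 2: 3; order 3: 1; order 4: 1; order 6: 3; order 12: 1.
Total: 1 + 3 + 1 + 1 + 3 + 1 = 10.

10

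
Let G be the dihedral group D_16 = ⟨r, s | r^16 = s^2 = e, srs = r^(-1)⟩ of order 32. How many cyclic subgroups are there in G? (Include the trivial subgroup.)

21

Each element a generates a cyclic subgroup ⟨a⟩; distinct elements may generate the same one (a cyclic group of order d has φ(d) generators).
Cyclic subgroups by order — order 1: 1; order 2: 17; order 4: 1; order 8: 1; order 16: 1.
Total: 21.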